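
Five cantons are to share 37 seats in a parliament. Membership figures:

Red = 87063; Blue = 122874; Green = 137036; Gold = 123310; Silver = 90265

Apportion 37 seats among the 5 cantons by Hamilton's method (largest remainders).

The standard divisor is 560548/37 ≈ 15149.946.
Standard quotas: Red 5.7468, Blue 8.1105, Green 9.0453, Gold 8.1393, Silver 5.9581.
Lower quotas: Red 5, Blue 8, Green 9, Gold 8, Silver 5 (sum 35, leaving 2 seats).
Remainders in descending order: Silver 0.9581, Red 0.7468, Gold 0.1393, Blue 0.1105, Green 0.0453.
Largest remainders: Silver, Red receive the extra seats.

Red=6, Blue=8, Green=9, Gold=8, Silver=6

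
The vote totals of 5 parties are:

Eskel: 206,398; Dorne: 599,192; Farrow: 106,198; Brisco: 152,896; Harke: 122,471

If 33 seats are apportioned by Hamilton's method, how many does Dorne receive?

17

Standard divisor: 1187155 ÷ 33 ≈ 35974.394.
Standard quotas: Eskel 5.7374, Dorne 16.6561, Farrow 2.9520, Brisco 4.2501, Harke 3.4044.
Lower quotas: Eskel 5, Dorne 16, Farrow 2, Brisco 4, Harke 3 (sum 30, leaving 3 seats).
Remainders in descending order: Farrow 0.9520, Eskel 0.7374, Dorne 0.6561, Harke 0.4044, Brisco 0.2501.
The surplus seats go to Farrow, Eskel, Dorne.
Dorne receives 17.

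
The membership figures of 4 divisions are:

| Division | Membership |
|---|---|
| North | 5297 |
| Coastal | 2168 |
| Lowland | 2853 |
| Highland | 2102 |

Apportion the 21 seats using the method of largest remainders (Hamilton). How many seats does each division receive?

Standard divisor: 12420 ÷ 21 ≈ 591.429.
Standard quotas: North 8.9563, Coastal 3.6657, Lowland 4.8239, Highland 3.5541.
Lower quotas: North 8, Coastal 3, Lowland 4, Highland 3 (sum 18, leaving 3 seats).
Remainders in descending order: North 0.9563, Lowland 0.8239, Coastal 0.6657, Highland 0.5541.
The surplus seats go to North, Lowland, Coastal.

North 9; Coastal 4; Lowland 5; Highland 3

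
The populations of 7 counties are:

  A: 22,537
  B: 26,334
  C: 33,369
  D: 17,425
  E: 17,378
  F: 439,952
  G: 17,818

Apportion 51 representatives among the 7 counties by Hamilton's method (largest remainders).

The standard divisor is 574813/51 ≈ 11270.843.
Standard quotas: A 1.9996, B 2.3365, C 2.9606, D 1.5460, E 1.5419, F 39.0345, G 1.5809.
Lower quotas: A 1, B 2, C 2, D 1, E 1, F 39, G 1 (sum 47, leaving 4 seats).
Remainders in descending order: A 0.9996, C 0.9606, G 0.5809, D 0.5460, E 0.5419, B 0.3365, F 0.0345.
The surplus seats go to A, C, G, D.

A: 2, B: 2, C: 3, D: 2, E: 1, F: 39, G: 2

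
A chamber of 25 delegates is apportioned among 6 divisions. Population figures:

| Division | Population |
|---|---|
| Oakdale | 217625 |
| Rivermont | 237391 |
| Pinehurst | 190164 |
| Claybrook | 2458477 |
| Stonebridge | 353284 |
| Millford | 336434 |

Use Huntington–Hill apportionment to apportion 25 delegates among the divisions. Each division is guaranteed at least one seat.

Oakdale=2, Rivermont=2, Pinehurst=1, Claybrook=16, Stonebridge=2, Millford=2

With divisor 151476: modified quotas Oakdale 1.437, Rivermont 1.567, Pinehurst 1.255, Claybrook 16.230, Stonebridge 2.332, Millford 2.221.
Geometric-mean thresholds: Oakdale √(1·2)=1.414, Rivermont √(1·2)=1.414, Pinehurst √(1·2)=1.414, Claybrook √(16·17)=16.492, Stonebridge √(2·3)=2.449, Millford √(2·3)=2.449.
Each quota rounded against its threshold gives Oakdale 2, Rivermont 2, Pinehurst 1, Claybrook 16, Stonebridge 2, Millford 2 (total 25).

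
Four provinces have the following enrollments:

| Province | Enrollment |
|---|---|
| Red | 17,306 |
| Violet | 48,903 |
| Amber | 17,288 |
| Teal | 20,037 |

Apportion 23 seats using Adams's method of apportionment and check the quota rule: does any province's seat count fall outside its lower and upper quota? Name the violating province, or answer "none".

Standard quotas: Red 3.845, Violet 10.864, Amber 3.841, Teal 4.451.
Adams allocation: Red 4, Violet 10, Amber 4, Teal 5.
Every allocation lies between the lower and upper quota.

none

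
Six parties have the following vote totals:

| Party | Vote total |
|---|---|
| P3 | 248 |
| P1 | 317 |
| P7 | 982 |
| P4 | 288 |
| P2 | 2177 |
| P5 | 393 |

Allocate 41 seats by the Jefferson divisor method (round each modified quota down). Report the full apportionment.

Standard divisor 4405/41 ≈ 107.439; standard quotas: P3 2.308, P1 2.951, P7 9.140, P4 2.681, P2 20.263, P5 3.658.
Rounding down gives 2, 2, 9, 2, 20, 3 = 38 seats, so the divisor must be adjusted.
With modified divisor 98.81: modified quotas P3 2.510, P1 3.208, P7 9.938, P4 2.915, P2 22.032, P5 3.977.
Rounding down: P3 2, P1 3, P7 9, P4 2, P2 22, P5 3 (total 41).

P3: 2, P1: 3, P7: 9, P4: 2, P2: 22, P5: 3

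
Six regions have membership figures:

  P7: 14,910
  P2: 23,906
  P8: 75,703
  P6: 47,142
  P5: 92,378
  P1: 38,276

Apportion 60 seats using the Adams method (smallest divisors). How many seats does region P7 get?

3

Standard divisor 292315/60 ≈ 4871.917; standard quotas: P7 3.060, P2 4.907, P8 15.539, P6 9.676, P5 18.961, P1 7.856.
Rounding up gives 4, 5, 16, 10, 19, 8 = 62 seats, so the divisor must be adjusted.
With modified divisor 5100: modified quotas P7 2.924, P2 4.687, P8 14.844, P6 9.244, P5 18.113, P1 7.505.
Rounding up: P7 3, P2 5, P8 15, P6 10, P5 19, P1 8 (total 60).
P7 receives 3.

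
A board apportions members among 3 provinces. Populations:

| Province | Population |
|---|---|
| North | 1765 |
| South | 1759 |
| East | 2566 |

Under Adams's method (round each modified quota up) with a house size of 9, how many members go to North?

Standard divisor 6090/9 ≈ 676.667; standard quotas: North 2.608, South 2.600, East 3.792.
Rounding up gives 3, 3, 4 = 10 seats, so the divisor must be adjusted.
With modified divisor 870: modified quotas North 2.029, South 2.022, East 2.949.
Rounding up: North 3, South 3, East 3 (total 9).
North receives 3.

3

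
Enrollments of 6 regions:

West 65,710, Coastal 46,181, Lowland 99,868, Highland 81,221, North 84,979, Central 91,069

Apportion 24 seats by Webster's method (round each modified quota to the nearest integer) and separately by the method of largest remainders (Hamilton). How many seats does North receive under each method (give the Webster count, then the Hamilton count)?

Webster: West 3, Coastal 2, Lowland 5, Highland 4, North 5, Central 5.
Hamilton: West 3, Coastal 3, Lowland 5, Highland 4, North 4, Central 5.
North gets 5 under Webster and 4 under Hamilton.

5 and 4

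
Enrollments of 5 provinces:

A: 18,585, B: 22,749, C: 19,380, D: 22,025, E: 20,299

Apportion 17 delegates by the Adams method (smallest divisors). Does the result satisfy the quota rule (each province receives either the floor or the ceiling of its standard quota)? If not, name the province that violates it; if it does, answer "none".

Standard quotas: A 3.066, B 3.753, C 3.197, D 3.634, E 3.349.
Adams allocation: A 3, B 4, C 3, D 4, E 3.
Every allocation lies between the lower and upper quota.

none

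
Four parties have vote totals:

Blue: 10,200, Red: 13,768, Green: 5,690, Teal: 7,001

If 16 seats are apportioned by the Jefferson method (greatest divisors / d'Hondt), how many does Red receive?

6

Standard divisor 36659/16 ≈ 2291.188; standard quotas: Blue 4.452, Red 6.009, Green 2.483, Teal 3.056.
Rounding down gives 4, 6, 2, 3 = 15 seats, so the divisor must be adjusted.
With modified divisor 2000: modified quotas Blue 5.100, Red 6.884, Green 2.845, Teal 3.501.
Rounding down: Blue 5, Red 6, Green 2, Teal 3 (total 16).
Red receives 6.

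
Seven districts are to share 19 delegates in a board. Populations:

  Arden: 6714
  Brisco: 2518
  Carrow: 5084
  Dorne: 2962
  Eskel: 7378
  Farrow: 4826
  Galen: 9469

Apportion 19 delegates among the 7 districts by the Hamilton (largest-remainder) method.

Arden: 3; Brisco: 1; Carrow: 3; Dorne: 1; Eskel: 4; Farrow: 2; Galen: 5

Standard divisor: 38951 ÷ 19 ≈ 2050.053.
Standard quotas: Arden 3.2750, Brisco 1.2283, Carrow 2.4799, Dorne 1.4448, Eskel 3.5989, Farrow 2.3541, Galen 4.6189.
Lower quotas: Arden 3, Brisco 1, Carrow 2, Dorne 1, Eskel 3, Farrow 2, Galen 4 (sum 16, leaving 3 seats).
Remainders in descending order: Galen 0.6189, Eskel 0.5989, Carrow 0.4799, Dorne 0.4448, Farrow 0.3541, Arden 0.2750, Brisco 0.2283.
Largest remainders: Galen, Eskel, Carrow receive the extra seats.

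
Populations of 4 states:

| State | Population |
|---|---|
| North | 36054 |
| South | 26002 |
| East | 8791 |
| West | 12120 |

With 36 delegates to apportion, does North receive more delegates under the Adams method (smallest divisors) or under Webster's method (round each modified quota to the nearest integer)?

Adams: North 15, South 11, East 4, West 6.
Webster: North 16, South 11, East 4, West 5.
North gets 15 under Adams and 16 under Webster.

Webster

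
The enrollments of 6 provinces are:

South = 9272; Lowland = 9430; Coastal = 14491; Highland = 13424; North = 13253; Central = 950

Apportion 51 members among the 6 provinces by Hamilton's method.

South 8; Lowland 8; Coastal 12; Highland 11; North 11; Central 1

The standard divisor is 60820/51 ≈ 1192.549.
Standard quotas: South 7.7749, Lowland 7.9074, Coastal 12.1513, Highland 11.2566, North 11.1132, Central 0.7966.
Lower quotas: South 7, Lowland 7, Coastal 12, Highland 11, North 11, Central 0 (sum 48, leaving 3 seats).
Remainders in descending order: Lowland 0.9074, Central 0.7966, South 0.7749, Highland 0.2566, Coastal 0.1513, North 0.1132.
Largest remainders: Lowland, Central, South receive the extra seats.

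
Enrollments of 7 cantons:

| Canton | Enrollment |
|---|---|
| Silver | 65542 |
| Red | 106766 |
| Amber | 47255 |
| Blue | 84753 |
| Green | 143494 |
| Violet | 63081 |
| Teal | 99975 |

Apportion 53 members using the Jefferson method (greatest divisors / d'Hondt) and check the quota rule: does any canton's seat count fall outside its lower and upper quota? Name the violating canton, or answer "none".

none

Standard quotas: Silver 5.687, Red 9.263, Amber 4.100, Blue 7.353, Green 12.450, Violet 5.473, Teal 8.674.
Jefferson allocation: Silver 6, Red 9, Amber 4, Blue 7, Green 13, Violet 5, Teal 9.
Every allocation lies between the lower and upper quota.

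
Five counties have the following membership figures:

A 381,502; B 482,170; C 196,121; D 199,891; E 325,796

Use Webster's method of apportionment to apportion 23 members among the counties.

Standard divisor 1585480/23 ≈ 68933.913; standard quotas: A 5.534, B 6.995, C 2.845, D 2.900, E 4.726.
Rounding to the nearest integer gives 6, 7, 3, 3, 5 = 24 seats, so the divisor must be adjusted.
With modified divisor 70900: modified quotas A 5.381, B 6.801, C 2.766, D 2.819, E 4.595.
Rounding to the nearest integer: A 5, B 7, C 3, D 3, E 5 (total 23).

A: 5, B: 7, C: 3, D: 3, E: 5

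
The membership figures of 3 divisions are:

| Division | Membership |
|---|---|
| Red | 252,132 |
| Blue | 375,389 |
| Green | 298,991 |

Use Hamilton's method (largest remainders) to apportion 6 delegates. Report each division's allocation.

Red: 2, Blue: 2, Green: 2

Total 926512; standard divisor 926512/6 ≈ 154418.667.
Standard quotas: Red 1.6328, Blue 2.4310, Green 1.9362.
Lower quotas: Red 1, Blue 2, Green 1 (sum 4, leaving 2 seats).
Remainders in descending order: Green 0.9362, Red 0.6328, Blue 0.4310.
Largest remainders: Green, Red receive the extra seats.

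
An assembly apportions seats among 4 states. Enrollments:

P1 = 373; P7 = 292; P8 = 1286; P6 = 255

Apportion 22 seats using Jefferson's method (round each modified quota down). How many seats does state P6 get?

Standard divisor 2206/22 ≈ 100.273; standard quotas: P1 3.720, P7 2.912, P8 12.825, P6 2.543.
Rounding down gives 3, 2, 12, 2 = 19 seats, so the divisor must be adjusted.
With modified divisor 92.6: modified quotas P1 4.028, P7 3.153, P8 13.888, P6 2.754.
Rounding down: P1 4, P7 3, P8 13, P6 2 (total 22).
P6 receives 2.

2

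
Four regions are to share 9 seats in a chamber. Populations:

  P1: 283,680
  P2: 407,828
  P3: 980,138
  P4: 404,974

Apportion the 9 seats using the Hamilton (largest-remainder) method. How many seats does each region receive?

Total 2076620; standard divisor 2076620/9 ≈ 230735.556.
Standard quotas: P1 1.2295, P2 1.7675, P3 4.2479, P4 1.7551.
Lower quotas: P1 1, P2 1, P3 4, P4 1 (sum 7, leaving 2 seats).
Remainders in descending order: P2 0.7675, P4 0.7551, P3 0.2479, P1 0.2295.
The surplus seats go to P2, P4.

P1 1; P2 2; P3 4; P4 2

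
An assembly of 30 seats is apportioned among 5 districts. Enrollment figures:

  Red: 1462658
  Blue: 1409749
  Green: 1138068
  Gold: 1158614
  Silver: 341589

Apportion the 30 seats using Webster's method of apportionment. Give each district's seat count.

Standard divisor 5510678/30 ≈ 183689.267; standard quotas: Red 7.963, Blue 7.675, Green 6.196, Gold 6.307, Silver 1.860.
Rounding to the nearest integer gives Red 8, Blue 8, Green 6, Gold 6, Silver 2 — total 30, matching the house size, so no adjustment is needed.

Red: 8, Blue: 8, Green: 6, Gold: 6, Silver: 2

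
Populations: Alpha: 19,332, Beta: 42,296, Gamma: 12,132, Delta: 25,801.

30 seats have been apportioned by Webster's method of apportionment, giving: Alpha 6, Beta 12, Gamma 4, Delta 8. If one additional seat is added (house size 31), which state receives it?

Beta

Priority for the next seat is population ÷ (current seats + 0.5).
Priorities: Alpha 2974.154, Beta 3383.680, Gamma 2696.000, Delta 3035.412.
Highest priority: Beta.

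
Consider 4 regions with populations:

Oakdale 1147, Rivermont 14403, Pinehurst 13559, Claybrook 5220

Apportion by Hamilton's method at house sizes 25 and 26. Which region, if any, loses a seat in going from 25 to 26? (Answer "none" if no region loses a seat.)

At 25 seats: Oakdale 1, Rivermont 10, Pinehurst 10, Claybrook 4.
At 26 seats: Oakdale 1, Rivermont 11, Pinehurst 10, Claybrook 4.
No region's allocation decreased.

none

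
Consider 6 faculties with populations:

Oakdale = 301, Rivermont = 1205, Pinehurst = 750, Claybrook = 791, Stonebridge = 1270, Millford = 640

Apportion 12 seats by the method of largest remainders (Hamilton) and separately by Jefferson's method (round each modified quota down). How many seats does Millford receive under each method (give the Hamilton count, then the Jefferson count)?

1 and 2

Hamilton: Oakdale 1, Rivermont 3, Pinehurst 2, Claybrook 2, Stonebridge 3, Millford 1.
Jefferson: Oakdale 0, Rivermont 3, Pinehurst 2, Claybrook 2, Stonebridge 3, Millford 2.
Millford gets 1 under Hamilton and 2 under Jefferson.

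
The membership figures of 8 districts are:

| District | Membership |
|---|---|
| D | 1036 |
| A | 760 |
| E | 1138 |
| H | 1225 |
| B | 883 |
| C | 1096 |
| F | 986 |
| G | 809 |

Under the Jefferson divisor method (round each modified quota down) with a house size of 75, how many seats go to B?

8

Standard divisor 7933/75 ≈ 105.773; standard quotas: D 9.795, A 7.185, E 10.759, H 11.581, B 8.348, C 10.362, F 9.322, G 7.648.
Rounding down gives 9, 7, 10, 11, 8, 10, 9, 7 = 71 seats, so the divisor must be adjusted.
With modified divisor 100: modified quotas D 10.360, A 7.600, E 11.380, H 12.250, B 8.830, C 10.960, F 9.860, G 8.090.
Rounding down: D 10, A 7, E 11, H 12, B 8, C 10, F 9, G 8 (total 75).
B receives 8.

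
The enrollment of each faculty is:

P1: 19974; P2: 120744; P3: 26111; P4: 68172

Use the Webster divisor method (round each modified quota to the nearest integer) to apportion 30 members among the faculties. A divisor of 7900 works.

P1 3, P2 15, P3 3, P4 9

With modified divisor 7900: modified quotas P1 2.528, P2 15.284, P3 3.305, P4 8.629.
Rounding to the nearest integer: P1 3, P2 15, P3 3, P4 9 (total 30).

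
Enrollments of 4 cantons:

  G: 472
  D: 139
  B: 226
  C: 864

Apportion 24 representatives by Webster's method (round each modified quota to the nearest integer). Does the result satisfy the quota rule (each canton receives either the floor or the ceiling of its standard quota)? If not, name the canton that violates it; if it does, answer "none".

none

Standard quotas: G 6.660, D 1.961, B 3.189, C 12.190.
Webster allocation: G 7, D 2, B 3, C 12.
Every allocation lies between the lower and upper quota.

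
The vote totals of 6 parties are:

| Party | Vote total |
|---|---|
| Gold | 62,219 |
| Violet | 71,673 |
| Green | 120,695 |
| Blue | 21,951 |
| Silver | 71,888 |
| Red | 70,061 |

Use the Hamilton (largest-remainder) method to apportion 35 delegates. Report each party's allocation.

Total 418487; standard divisor 418487/35 ≈ 11956.771.
Standard quotas: Gold 5.2037, Violet 5.9943, Green 10.0943, Blue 1.8359, Silver 6.0123, Red 5.8595.
Lower quotas: Gold 5, Violet 5, Green 10, Blue 1, Silver 6, Red 5 (sum 32, leaving 3 seats).
Remainders in descending order: Violet 0.9943, Red 0.8595, Blue 0.8359, Gold 0.2037, Green 0.0943, Silver 0.0123.
Largest remainders: Violet, Red, Blue receive the extra seats.

Gold 5; Violet 6; Green 10; Blue 2; Silver 6; Red 6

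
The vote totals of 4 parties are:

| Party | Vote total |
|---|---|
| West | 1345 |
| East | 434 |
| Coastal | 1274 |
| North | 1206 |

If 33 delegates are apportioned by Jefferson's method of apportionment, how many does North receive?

Standard divisor 4259/33 ≈ 129.061; standard quotas: West 10.421, East 3.363, Coastal 9.871, North 9.344.
Rounding down gives 10, 3, 9, 9 = 31 seats, so the divisor must be adjusted.
With modified divisor 121: modified quotas West 11.116, East 3.587, Coastal 10.529, North 9.967.
Rounding down: West 11, East 3, Coastal 10, North 9 (total 33).
North receives 9.

9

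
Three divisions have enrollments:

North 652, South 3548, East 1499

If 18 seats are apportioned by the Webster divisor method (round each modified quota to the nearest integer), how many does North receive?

Standard divisor 5699/18 ≈ 316.611; standard quotas: North 2.059, South 11.206, East 4.735.
Rounding to the nearest integer gives North 2, South 11, East 5 — total 18, matching the house size, so no adjustment is needed.
North receives 2.

2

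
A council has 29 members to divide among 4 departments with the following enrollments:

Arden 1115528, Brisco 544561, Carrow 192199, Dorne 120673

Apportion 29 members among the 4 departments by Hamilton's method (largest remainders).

Arden 16, Brisco 8, Carrow 3, Dorne 2

Total 1972961; standard divisor 1972961/29 ≈ 68033.138.
Standard quotas: Arden 16.3968, Brisco 8.0043, Carrow 2.8251, Dorne 1.7737.
Lower quotas: Arden 16, Brisco 8, Carrow 2, Dorne 1 (sum 27, leaving 2 seats).
Remainders in descending order: Carrow 0.8251, Dorne 0.7737, Arden 0.3968, Brisco 0.0043.
Largest remainders: Carrow, Dorne receive the extra seats.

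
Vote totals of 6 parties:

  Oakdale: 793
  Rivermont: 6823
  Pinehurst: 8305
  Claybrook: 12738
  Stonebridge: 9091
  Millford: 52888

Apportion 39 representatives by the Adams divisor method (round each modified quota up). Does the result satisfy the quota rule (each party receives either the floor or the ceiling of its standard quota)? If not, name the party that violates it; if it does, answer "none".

Standard quotas: Oakdale 0.341, Rivermont 2.936, Pinehurst 3.574, Claybrook 5.481, Stonebridge 3.912, Millford 22.757.
Adams allocation: Oakdale 1, Rivermont 3, Pinehurst 4, Claybrook 6, Stonebridge 4, Millford 21.
Millford has quota 22.757 (lower 22, upper 23) but receives 21 — outside the quota interval.

Millford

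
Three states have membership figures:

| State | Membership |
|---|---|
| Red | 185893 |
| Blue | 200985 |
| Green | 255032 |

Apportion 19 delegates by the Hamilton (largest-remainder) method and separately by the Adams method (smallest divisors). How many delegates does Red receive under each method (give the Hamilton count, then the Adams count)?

5 and 6

Hamilton: Red 5, Blue 6, Green 8.
Adams: Red 6, Blue 6, Green 7.
Red gets 5 under Hamilton and 6 under Adams.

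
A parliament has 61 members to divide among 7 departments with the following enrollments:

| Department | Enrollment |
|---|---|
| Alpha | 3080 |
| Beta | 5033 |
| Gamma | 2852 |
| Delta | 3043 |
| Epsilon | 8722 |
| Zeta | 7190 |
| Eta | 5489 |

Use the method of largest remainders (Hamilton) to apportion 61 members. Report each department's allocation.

Alpha 5, Beta 9, Gamma 5, Delta 5, Epsilon 15, Zeta 12, Eta 10

Total 35409; standard divisor 35409/61 ≈ 580.475.
Standard quotas: Alpha 5.3060, Beta 8.6705, Gamma 4.9132, Delta 5.2423, Epsilon 15.0256, Zeta 12.3864, Eta 9.4560.
Lower quotas: Alpha 5, Beta 8, Gamma 4, Delta 5, Epsilon 15, Zeta 12, Eta 9 (sum 58, leaving 3 seats).
Remainders in descending order: Gamma 0.9132, Beta 0.6705, Eta 0.4560, Zeta 0.3864, Alpha 0.3060, Delta 0.2423, Epsilon 0.0256.
The surplus seats go to Gamma, Beta, Eta.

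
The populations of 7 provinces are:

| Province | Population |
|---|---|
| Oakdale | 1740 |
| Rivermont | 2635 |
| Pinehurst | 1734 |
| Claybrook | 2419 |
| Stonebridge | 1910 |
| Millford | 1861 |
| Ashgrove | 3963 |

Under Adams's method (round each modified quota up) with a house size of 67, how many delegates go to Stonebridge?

Standard divisor 16262/67 ≈ 242.716; standard quotas: Oakdale 7.169, Rivermont 10.856, Pinehurst 7.144, Claybrook 9.966, Stonebridge 7.869, Millford 7.667, Ashgrove 16.328.
Rounding up gives 8, 11, 8, 10, 8, 8, 17 = 70 seats, so the divisor must be adjusted.
With modified divisor 260: modified quotas Oakdale 6.692, Rivermont 10.135, Pinehurst 6.669, Claybrook 9.304, Stonebridge 7.346, Millford 7.158, Ashgrove 15.242.
Rounding up: Oakdale 7, Rivermont 11, Pinehurst 7, Claybrook 10, Stonebridge 8, Millford 8, Ashgrove 16 (total 67).
Stonebridge receives 8.

8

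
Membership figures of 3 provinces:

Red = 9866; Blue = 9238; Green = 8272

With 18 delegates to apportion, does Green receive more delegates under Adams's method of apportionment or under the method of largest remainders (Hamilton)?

Adams

Adams: Red 6, Blue 6, Green 6.
Hamilton: Red 7, Blue 6, Green 5.
Green gets 6 under Adams and 5 under Hamilton.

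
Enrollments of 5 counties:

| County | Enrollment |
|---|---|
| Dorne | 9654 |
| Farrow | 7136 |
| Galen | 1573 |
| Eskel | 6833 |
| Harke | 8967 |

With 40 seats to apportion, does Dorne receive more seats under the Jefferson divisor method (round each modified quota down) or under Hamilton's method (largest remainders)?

Jefferson: Dorne 12, Farrow 8, Galen 1, Eskel 8, Harke 11.
Hamilton: Dorne 11, Farrow 8, Galen 2, Eskel 8, Harke 11.
Dorne gets 12 under Jefferson and 11 under Hamilton.

Jefferson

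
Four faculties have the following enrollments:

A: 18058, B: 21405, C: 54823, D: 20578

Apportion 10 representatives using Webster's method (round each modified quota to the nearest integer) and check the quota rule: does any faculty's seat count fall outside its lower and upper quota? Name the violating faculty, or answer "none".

none

Standard quotas: A 1.572, B 1.864, C 4.773, D 1.792.
Webster allocation: A 1, B 2, C 5, D 2.
Every allocation lies between the lower and upper quota.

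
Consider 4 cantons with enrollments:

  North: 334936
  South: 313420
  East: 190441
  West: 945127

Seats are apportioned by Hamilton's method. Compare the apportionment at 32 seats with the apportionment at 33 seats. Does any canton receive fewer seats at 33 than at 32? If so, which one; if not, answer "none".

none

At 32 seats: North 6, South 6, East 3, West 17.
At 33 seats: North 6, South 6, East 4, West 17.
No canton's allocation decreased.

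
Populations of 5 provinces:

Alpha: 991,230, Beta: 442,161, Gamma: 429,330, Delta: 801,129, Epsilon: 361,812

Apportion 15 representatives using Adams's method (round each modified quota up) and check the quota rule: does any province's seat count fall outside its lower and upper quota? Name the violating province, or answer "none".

none

Standard quotas: Alpha 4.914, Beta 2.192, Gamma 2.128, Delta 3.972, Epsilon 1.794.
Adams allocation: Alpha 5, Beta 2, Gamma 2, Delta 4, Epsilon 2.
Every allocation lies between the lower and upper quota.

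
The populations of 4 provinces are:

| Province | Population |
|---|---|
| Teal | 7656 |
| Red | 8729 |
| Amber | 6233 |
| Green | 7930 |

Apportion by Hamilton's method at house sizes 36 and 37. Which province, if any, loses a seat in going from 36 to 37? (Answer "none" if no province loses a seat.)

Amber

At 36 seats: Teal 9, Red 10, Amber 8, Green 9.
At 37 seats: Teal 9, Red 11, Amber 7, Green 10.
Amber drops from 8 to 7.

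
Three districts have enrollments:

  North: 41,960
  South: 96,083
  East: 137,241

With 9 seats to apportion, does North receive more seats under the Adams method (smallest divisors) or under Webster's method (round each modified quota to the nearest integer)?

Adams: North 2, South 3, East 4.
Webster: North 1, South 3, East 5.
North gets 2 under Adams and 1 under Webster.

Adams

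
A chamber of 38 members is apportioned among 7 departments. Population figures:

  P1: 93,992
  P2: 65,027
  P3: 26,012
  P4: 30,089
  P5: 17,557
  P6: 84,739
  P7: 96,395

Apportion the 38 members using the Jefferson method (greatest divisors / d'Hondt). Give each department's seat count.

P1 9, P2 6, P3 2, P4 3, P5 1, P6 8, P7 9

Standard divisor 413811/38 ≈ 10889.763; standard quotas: P1 8.631, P2 5.971, P3 2.389, P4 2.763, P5 1.612, P6 7.782, P7 8.852.
Rounding down gives 8, 5, 2, 2, 1, 7, 8 = 33 seats, so the divisor must be adjusted.
With modified divisor 9800: modified quotas P1 9.591, P2 6.635, P3 2.654, P4 3.070, P5 1.792, P6 8.647, P7 9.836.
Rounding down: P1 9, P2 6, P3 2, P4 3, P5 1, P6 8, P7 9 (total 38).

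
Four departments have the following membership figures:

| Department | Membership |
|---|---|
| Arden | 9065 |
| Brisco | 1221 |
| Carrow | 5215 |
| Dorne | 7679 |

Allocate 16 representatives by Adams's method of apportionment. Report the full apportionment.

Arden: 6, Brisco: 1, Carrow: 4, Dorne: 5

Standard divisor 23180/16 ≈ 1448.75; standard quotas: Arden 6.257, Brisco 0.843, Carrow 3.600, Dorne 5.300.
Rounding up gives 7, 1, 4, 6 = 18 seats, so the divisor must be adjusted.
With modified divisor 1600: modified quotas Arden 5.666, Brisco 0.763, Carrow 3.259, Dorne 4.799.
Rounding up: Arden 6, Brisco 1, Carrow 4, Dorne 5 (total 16).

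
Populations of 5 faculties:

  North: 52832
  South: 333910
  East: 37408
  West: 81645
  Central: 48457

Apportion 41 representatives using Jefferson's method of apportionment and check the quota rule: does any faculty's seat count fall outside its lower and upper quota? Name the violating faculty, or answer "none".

South

Standard quotas: North 3.908, South 24.701, East 2.767, West 6.040, Central 3.585.
Jefferson allocation: North 4, South 26, East 2, West 6, Central 3.
South has quota 24.701 (lower 24, upper 25) but receives 26 — outside the quota interval.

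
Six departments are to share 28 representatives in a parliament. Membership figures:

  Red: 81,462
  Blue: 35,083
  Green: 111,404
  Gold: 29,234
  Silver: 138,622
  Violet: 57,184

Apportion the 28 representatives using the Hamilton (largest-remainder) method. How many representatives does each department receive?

Total 452989; standard divisor 452989/28 ≈ 16178.179.
Standard quotas: Red 5.0353, Blue 2.1685, Green 6.8861, Gold 1.8070, Silver 8.5685, Violet 3.5346.
Lower quotas: Red 5, Blue 2, Green 6, Gold 1, Silver 8, Violet 3 (sum 25, leaving 3 seats).
Remainders in descending order: Green 0.8861, Gold 0.8070, Silver 0.5685, Violet 0.5346, Blue 0.1685, Red 0.0353.
Largest remainders: Green, Gold, Silver receive the extra seats.

Red 5; Blue 2; Green 7; Gold 2; Silver 9; Violet 3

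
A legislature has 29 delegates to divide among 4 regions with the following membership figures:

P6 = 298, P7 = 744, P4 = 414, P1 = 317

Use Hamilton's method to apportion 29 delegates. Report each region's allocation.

Total 1773; standard divisor 1773/29 ≈ 61.138.
Standard quotas: P6 4.874, P7 12.169, P4 6.772, P1 5.185.
Lower quotas: P6 4, P7 12, P4 6, P1 5 (sum 27, leaving 2 seats).
Remainders in descending order: P6 0.874, P4 0.772, P1 0.185, P7 0.169.
Largest remainders: P6, P4 receive the extra seats.

P6: 5, P7: 12, P4: 7, P1: 5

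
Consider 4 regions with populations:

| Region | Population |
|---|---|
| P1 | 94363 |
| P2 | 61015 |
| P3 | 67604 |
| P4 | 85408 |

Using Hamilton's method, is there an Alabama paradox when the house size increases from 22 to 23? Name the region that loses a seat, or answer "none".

none

At 22 seats: P1 7, P2 4, P3 5, P4 6.
At 23 seats: P1 7, P2 5, P3 5, P4 6.
No region's allocation decreased.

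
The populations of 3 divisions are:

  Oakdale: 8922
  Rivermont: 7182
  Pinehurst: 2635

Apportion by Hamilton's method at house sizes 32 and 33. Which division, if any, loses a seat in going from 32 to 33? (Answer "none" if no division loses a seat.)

Pinehurst

At 32 seats: Oakdale 15, Rivermont 12, Pinehurst 5.
At 33 seats: Oakdale 16, Rivermont 13, Pinehurst 4.
Pinehurst drops from 5 to 4.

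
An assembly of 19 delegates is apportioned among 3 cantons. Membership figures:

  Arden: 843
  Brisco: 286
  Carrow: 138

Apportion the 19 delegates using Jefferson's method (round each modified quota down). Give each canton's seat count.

Arden 13, Brisco 4, Carrow 2

Standard divisor 1267/19 ≈ 66.684; standard quotas: Arden 12.642, Brisco 4.289, Carrow 2.069.
Rounding down gives 12, 4, 2 = 18 seats, so the divisor must be adjusted.
With modified divisor 63: modified quotas Arden 13.381, Brisco 4.540, Carrow 2.190.
Rounding down: Arden 13, Brisco 4, Carrow 2 (total 19).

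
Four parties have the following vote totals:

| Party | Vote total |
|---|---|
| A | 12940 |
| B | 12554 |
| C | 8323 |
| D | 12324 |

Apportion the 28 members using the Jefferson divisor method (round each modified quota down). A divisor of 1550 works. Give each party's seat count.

A 8, B 8, C 5, D 7

With modified divisor 1550: modified quotas A 8.348, B 8.099, C 5.370, D 7.951.
Rounding down: A 8, B 8, C 5, D 7 (total 28).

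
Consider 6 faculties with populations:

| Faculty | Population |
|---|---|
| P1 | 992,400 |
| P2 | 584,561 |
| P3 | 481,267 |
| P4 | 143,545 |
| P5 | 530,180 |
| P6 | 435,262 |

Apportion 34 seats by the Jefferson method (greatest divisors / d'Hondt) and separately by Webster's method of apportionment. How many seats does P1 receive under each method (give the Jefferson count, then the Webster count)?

11 and 10

Jefferson: P1 11, P2 6, P3 5, P4 1, P5 6, P6 5.
Webster: P1 10, P2 6, P3 5, P4 2, P5 6, P6 5.
P1 gets 11 under Jefferson and 10 under Webster.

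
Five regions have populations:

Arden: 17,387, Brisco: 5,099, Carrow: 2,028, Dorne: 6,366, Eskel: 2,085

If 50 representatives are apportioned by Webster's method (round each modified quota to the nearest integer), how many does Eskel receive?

Standard divisor 32965/50 ≈ 659.3; standard quotas: Arden 26.372, Brisco 7.734, Carrow 3.076, Dorne 9.656, Eskel 3.162.
Rounding to the nearest integer gives Arden 26, Brisco 8, Carrow 3, Dorne 10, Eskel 3 — total 50, matching the house size, so no adjustment is needed.
Eskel receives 3.

3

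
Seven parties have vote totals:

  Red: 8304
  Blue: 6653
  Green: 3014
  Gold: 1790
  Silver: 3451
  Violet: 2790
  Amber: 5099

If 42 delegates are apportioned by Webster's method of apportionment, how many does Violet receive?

4

Standard divisor 31101/42 ≈ 740.5; standard quotas: Red 11.214, Blue 8.984, Green 4.070, Gold 2.417, Silver 4.660, Violet 3.768, Amber 6.886.
Rounding to the nearest integer gives Red 11, Blue 9, Green 4, Gold 2, Silver 5, Violet 4, Amber 7 — total 42, matching the house size, so no adjustment is needed.
Violet receives 4.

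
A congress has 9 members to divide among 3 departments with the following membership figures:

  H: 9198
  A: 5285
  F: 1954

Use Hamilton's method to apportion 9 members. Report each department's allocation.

H 5; A 3; F 1

Standard divisor: 16437 ÷ 9 ≈ 1826.333.
Standard quotas: H 5.0363, A 2.8938, F 1.0699.
Lower quotas: H 5, A 2, F 1 (sum 8, leaving 1 seat).
Remainders in descending order: A 0.8938, F 0.0699, H 0.0363.
The surplus seat goes to A.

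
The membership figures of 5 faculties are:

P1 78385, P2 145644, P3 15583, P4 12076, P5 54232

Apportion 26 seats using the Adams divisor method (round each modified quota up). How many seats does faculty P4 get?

Standard divisor 305920/26 ≈ 11766.154; standard quotas: P1 6.662, P2 12.378, P3 1.324, P4 1.026, P5 4.609.
Rounding up gives 7, 13, 2, 2, 5 = 29 seats, so the divisor must be adjusted.
With modified divisor 13200: modified quotas P1 5.938, P2 11.034, P3 1.181, P4 0.915, P5 4.108.
Rounding up: P1 6, P2 12, P3 2, P4 1, P5 5 (total 26).
P4 receives 1.

1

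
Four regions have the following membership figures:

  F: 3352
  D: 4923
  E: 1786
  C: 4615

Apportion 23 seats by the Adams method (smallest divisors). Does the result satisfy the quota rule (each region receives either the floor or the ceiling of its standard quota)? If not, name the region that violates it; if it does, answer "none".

Standard quotas: F 5.253, D 7.715, E 2.799, C 7.233.
Adams allocation: F 5, D 8, E 3, C 7.
Every allocation lies between the lower and upper quota.

none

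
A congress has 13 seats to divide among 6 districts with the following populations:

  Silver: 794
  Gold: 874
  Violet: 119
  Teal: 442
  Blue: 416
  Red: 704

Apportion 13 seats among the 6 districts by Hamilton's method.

Silver=3, Gold=3, Violet=0, Teal=2, Blue=2, Red=3

Standard divisor: 3349 ÷ 13 ≈ 257.615.
Standard quotas: Silver 3.082, Gold 3.393, Violet 0.462, Teal 1.716, Blue 1.615, Red 2.733.
Lower quotas: Silver 3, Gold 3, Violet 0, Teal 1, Blue 1, Red 2 (sum 10, leaving 3 seats).
Remainders in descending order: Red 0.733, Teal 0.716, Blue 0.615, Violet 0.462, Gold 0.393, Silver 0.082.
Largest remainders: Red, Teal, Blue receive the extra seats.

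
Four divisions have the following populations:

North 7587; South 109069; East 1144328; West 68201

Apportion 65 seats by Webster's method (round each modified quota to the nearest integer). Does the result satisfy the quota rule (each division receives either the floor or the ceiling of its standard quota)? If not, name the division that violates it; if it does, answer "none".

Standard quotas: North 0.371, South 5.334, East 55.960, West 3.335.
Webster allocation: North 0, South 5, East 57, West 3.
East has quota 55.960 (lower 55, upper 56) but receives 57 — outside the quota interval.

East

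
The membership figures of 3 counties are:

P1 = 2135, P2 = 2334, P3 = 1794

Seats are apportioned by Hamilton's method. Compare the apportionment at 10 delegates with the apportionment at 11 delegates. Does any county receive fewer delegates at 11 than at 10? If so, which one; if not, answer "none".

At 10 seats: P1 3, P2 4, P3 3.
At 11 seats: P1 4, P2 4, P3 3.
No county's allocation decreased.

none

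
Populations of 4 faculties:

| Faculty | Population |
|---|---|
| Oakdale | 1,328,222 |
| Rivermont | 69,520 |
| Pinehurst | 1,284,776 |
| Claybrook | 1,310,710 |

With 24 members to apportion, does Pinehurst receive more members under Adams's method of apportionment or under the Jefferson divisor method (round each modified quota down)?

Adams: Oakdale 8, Rivermont 1, Pinehurst 7, Claybrook 8.
Jefferson: Oakdale 8, Rivermont 0, Pinehurst 8, Claybrook 8.
Pinehurst gets 7 under Adams and 8 under Jefferson.

Jefferson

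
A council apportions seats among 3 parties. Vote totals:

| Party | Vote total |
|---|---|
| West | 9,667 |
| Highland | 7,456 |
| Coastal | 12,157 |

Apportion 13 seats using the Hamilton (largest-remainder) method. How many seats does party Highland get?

Total 29280; standard divisor 29280/13 ≈ 2252.308.
Standard quotas: West 4.2920, Highland 3.3104, Coastal 5.3976.
Lower quotas: West 4, Highland 3, Coastal 5 (sum 12, leaving 1 seat).
Remainders in descending order: Coastal 0.3976, Highland 0.3104, West 0.2920.
Largest remainder: Coastal receives the extra seat.
Highland receives 3.

3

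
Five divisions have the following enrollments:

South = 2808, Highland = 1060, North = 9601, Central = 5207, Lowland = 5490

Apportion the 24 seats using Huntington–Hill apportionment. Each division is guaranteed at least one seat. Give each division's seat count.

South=3, Highland=1, North=10, Central=5, Lowland=5

With divisor 1007: modified quotas South 2.788, Highland 1.053, North 9.534, Central 5.171, Lowland 5.452.
Geometric-mean thresholds: South √(2·3)=2.449, Highland √(1·2)=1.414, North √(9·10)=9.487, Central √(5·6)=5.477, Lowland √(5·6)=5.477.
Each quota rounded against its threshold gives South 3, Highland 1, North 10, Central 5, Lowland 5 (total 24).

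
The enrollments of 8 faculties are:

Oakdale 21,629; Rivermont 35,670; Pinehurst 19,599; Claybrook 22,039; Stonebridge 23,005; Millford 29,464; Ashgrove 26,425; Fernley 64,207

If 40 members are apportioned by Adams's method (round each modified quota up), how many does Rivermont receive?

Standard divisor 242038/40 ≈ 6050.95; standard quotas: Oakdale 3.574, Rivermont 5.895, Pinehurst 3.239, Claybrook 3.642, Stonebridge 3.802, Millford 4.869, Ashgrove 4.367, Fernley 10.611.
Rounding up gives 4, 6, 4, 4, 4, 5, 5, 11 = 43 seats, so the divisor must be adjusted.
With modified divisor 6900: modified quotas Oakdale 3.135, Rivermont 5.170, Pinehurst 2.840, Claybrook 3.194, Stonebridge 3.334, Millford 4.270, Ashgrove 3.830, Fernley 9.305.
Rounding up: Oakdale 4, Rivermont 6, Pinehurst 3, Claybrook 4, Stonebridge 4, Millford 5, Ashgrove 4, Fernley 10 (total 40).
Rivermont receives 6.

6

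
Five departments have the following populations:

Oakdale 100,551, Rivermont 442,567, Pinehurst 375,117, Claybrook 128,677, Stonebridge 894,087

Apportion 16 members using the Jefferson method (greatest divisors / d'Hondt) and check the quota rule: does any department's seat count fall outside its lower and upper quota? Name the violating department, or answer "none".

none

Standard quotas: Oakdale 0.829, Rivermont 3.648, Pinehurst 3.092, Claybrook 1.061, Stonebridge 7.370.
Jefferson allocation: Oakdale 0, Rivermont 4, Pinehurst 3, Claybrook 1, Stonebridge 8.
Every allocation lies between the lower and upper quota.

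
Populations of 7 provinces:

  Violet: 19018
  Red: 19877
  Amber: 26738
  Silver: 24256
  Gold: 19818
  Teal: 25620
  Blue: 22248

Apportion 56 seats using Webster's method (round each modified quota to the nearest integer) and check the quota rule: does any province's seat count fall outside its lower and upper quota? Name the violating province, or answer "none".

none

Standard quotas: Violet 6.759, Red 7.064, Amber 9.502, Silver 8.620, Gold 7.043, Teal 9.105, Blue 7.907.
Webster allocation: Violet 7, Red 7, Amber 9, Silver 9, Gold 7, Teal 9, Blue 8.
Every allocation lies between the lower and upper quota.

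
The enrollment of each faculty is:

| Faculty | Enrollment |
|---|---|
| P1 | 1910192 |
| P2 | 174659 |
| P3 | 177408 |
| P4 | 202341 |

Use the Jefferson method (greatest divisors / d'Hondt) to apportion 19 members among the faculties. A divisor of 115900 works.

With modified divisor 115900: modified quotas P1 16.481, P2 1.507, P3 1.531, P4 1.746.
Rounding down: P1 16, P2 1, P3 1, P4 1 (total 19).

P1=16, P2=1, P3=1, P4=1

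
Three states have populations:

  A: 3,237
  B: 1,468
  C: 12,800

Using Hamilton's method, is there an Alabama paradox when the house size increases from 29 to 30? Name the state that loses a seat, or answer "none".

B

At 29 seats: A 5, B 3, C 21.
At 30 seats: A 6, B 2, C 22.
B drops from 3 to 2.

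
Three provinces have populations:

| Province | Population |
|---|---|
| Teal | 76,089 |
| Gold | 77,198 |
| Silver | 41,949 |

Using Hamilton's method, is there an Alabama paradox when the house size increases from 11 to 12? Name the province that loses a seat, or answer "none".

At 11 seats: Teal 4, Gold 4, Silver 3.
At 12 seats: Teal 5, Gold 5, Silver 2.
Silver drops from 3 to 2.

Silver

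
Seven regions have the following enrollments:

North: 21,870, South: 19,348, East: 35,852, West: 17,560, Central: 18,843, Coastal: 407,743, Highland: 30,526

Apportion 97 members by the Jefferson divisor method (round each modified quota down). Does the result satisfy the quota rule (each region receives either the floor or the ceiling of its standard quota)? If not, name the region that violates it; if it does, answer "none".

Standard quotas: North 3.845, South 3.402, East 6.303, West 3.087, Central 3.313, Coastal 71.684, Highland 5.367.
Jefferson allocation: North 3, South 3, East 6, West 3, Central 3, Coastal 74, Highland 5.
Coastal has quota 71.684 (lower 71, upper 72) but receives 74 — outside the quota interval.

Coastal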